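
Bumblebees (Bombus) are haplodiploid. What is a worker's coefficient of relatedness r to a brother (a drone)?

0.25

Her haploid brother carries none of their father's genes and a random half of their mother's genome; that half matches the maternal half of her own genome with probability 1/2: r = 1/2 · 1/2 = 1/4.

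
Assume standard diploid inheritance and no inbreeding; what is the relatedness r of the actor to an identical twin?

Each parent–offspring link contributes a factor of 1/2, and independent paths through distinct common ancestors add.
Monozygotic twins share every allele identical by descent: r = 1.

1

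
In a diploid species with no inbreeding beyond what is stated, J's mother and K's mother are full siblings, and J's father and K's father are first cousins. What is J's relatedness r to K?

0.15625

Independent pedigree routes through distinct common ancestors add.
J and K are related in two ways: first cousins through their mothers (r = 1/8) and second cousins through their fathers (r = 1/32).
r = 1/8 + 1/32 = 0.15625.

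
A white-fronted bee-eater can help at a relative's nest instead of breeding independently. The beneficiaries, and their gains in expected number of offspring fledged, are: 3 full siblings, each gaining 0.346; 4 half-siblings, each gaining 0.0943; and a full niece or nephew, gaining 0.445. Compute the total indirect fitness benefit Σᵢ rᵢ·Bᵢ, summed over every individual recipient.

r to a full sibling = 0.5 (full sibs share both parents — two paths of length 2: r = 2·(1/2)^2 = 1/2).
r to a half-sibling = 1/4 (half-sibs share one parent — one path of length 2: r = (1/2)^2 = 1/4).
r to a full niece or nephew = 1/4 (full aunt/uncle↔niece/nephew: two paths of length 3 through the shared grandparent pair: r = 2·(1/2)^3 = 1/4).
Summing one r·B term per recipient: 3·0.5·0.346 + 4·0.25·0.0943 + 1·0.25·0.445 = 0.72455.

0.72455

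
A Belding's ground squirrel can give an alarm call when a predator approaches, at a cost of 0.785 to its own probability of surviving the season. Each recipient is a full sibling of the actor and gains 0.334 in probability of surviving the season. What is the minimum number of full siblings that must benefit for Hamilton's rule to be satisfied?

5

r to a full sibling = 1/2 (full sibs share both parents — two paths of length 2: r = 2·(1/2)^2 = 1/2).
Hamilton's rule: n·r·B > C  ⇒  n > C/(r·B) = 0.785/(0.5·0.334) = 4.701.
The smallest integer exceeding 4.701 is 5.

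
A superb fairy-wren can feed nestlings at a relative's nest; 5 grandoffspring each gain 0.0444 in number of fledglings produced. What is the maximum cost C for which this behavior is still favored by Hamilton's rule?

r to a grandoffspring = 1/4 (two parent–offspring links: r = (1/2)^2 = 1/4).
Hamilton's rule: n·r·B > C, so the trait is favored while C < n·r·B = 5·0.25·0.0444 = 0.0555.

0.0555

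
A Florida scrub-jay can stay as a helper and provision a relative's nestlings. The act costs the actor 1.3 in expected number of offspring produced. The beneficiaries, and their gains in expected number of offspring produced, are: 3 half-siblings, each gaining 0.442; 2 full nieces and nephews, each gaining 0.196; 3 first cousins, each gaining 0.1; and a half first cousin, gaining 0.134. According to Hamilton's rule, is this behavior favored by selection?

No

Hamilton's rule: the trait is favored when the sum of r·B over every recipient exceeds the actor's cost C.
r to a half-sibling = 0.25 (half-sibs share one parent — one path of length 2: r = (1/2)^2 = 1/4).
r to a full niece or nephew = 0.25 (full aunt/uncle↔niece/nephew: two paths of length 3 through the shared grandparent pair: r = 2·(1/2)^3 = 1/4).
r to a first cousin = 0.125 (first cousins share one grandparent pair — two paths of length 4: r = 2·(1/2)^4 = 1/8).
r to a half first cousin = 1/16 (half first cousins share one grandparent — one path of length 4: r = (1/2)^4 = 1/16).
Summing one r·B term per recipient: 3·0.25·0.442 + 2·0.25·0.196 + 3·0.125·0.1 + 1·0.0625·0.134 = 0.475375.
0.475375 < 1.3: the indirect benefit is less than the cost.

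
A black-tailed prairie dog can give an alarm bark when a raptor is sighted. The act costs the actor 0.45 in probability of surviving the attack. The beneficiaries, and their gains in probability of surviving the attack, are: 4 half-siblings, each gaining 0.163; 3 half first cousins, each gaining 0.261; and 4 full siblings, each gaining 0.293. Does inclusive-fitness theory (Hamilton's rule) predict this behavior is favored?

Yes

Hamilton's rule: the trait is favored when the sum of r·B over every recipient exceeds the actor's cost C.
r to a half-sibling = 0.25 (half-sibs share one parent — one path of length 2: r = (1/2)^2 = 1/4).
r to a half first cousin = 0.0625 (half first cousins share one grandparent — one path of length 4: r = (1/2)^4 = 1/16).
r to a full sibling = 0.5 (full sibs share both parents — two paths of length 2: r = 2·(1/2)^2 = 1/2).
Summing one r·B term per recipient: 4·0.25·0.163 + 3·0.0625·0.261 + 4·0.5·0.293 = 0.7979375.
0.7979375 > 0.45: the indirect benefit exceeds the cost.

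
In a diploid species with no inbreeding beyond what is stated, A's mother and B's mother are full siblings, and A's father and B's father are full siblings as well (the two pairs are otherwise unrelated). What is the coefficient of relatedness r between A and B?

0.25

Relatedness sums over independent paths through distinct common ancestors.
A and B are related in two ways: first cousins through their mothers (r = 1/8) and first cousins through their fathers (r = 1/8) — i.e. double first cousins.
r = 1/8 + 1/8 = 1/4 = 0.25.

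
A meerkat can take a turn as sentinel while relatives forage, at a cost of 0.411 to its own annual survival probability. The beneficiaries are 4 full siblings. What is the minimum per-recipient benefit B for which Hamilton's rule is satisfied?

0.2055

r to a full sibling = 0.5 (full sibs share both parents — two paths of length 2: r = 2·(1/2)^2 = 1/2).
Hamilton's rule with n recipients of equal r: n·r·B > C, so B > C/(n·r) = 0.411/(4·0.5) = 0.2055.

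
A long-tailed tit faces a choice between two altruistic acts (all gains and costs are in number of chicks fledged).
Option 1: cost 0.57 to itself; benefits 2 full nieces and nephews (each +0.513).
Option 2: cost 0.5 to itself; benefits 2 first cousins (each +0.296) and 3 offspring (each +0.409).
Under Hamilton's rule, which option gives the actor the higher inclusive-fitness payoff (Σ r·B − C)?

Option 1: r to a full niece or nephew = 0.25.
Option 1: Σ r·B − C = (2·0.25·0.513) − 0.57 = -0.3135.
Option 2: r to a first cousin = 0.125.
Option 2: r to an offspring = 0.5.
Option 2: Σ r·B − C = (2·0.125·0.296 + 3·0.5·0.409) − 0.5 = 0.1875.
Option 2 has the higher net inclusive-fitness payoff.

Option 2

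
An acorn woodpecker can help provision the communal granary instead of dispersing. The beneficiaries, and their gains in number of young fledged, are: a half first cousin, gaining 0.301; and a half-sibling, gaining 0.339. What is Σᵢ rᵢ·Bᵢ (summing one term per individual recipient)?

0.1035625

r to a half first cousin = 0.0625 (half first cousins share one grandparent — one path of length 4: r = (1/2)^4 = 1/16).
r to a half-sibling = 0.25 (half-sibs share one parent — one path of length 2: r = (1/2)^2 = 1/4).
Summing one r·B term per recipient: 1·0.0625·0.301 + 1·0.25·0.339 = 0.1035625.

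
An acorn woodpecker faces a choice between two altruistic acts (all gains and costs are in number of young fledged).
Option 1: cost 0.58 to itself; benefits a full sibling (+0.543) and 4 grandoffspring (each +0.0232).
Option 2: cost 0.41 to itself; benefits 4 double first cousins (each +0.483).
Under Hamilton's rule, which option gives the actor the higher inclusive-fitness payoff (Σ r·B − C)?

Option 1: r to a full sibling = 0.5.
Option 1: r to a grandoffspring = 0.25.
Option 1: Σ r·B − C = (1·0.5·0.543 + 4·0.25·0.0232) − 0.58 = -0.2853.
Option 2: r to a double first cousin = 0.25.
Option 2: Σ r·B − C = (4·0.25·0.483) − 0.41 = 0.073.
Option 2 has the higher net inclusive-fitness payoff.

Option 2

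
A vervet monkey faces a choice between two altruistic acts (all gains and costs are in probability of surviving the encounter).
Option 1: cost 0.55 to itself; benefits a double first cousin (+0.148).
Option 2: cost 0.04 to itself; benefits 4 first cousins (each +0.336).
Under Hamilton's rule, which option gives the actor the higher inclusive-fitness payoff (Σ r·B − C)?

Option 1: r to a double first cousin = 0.25.
Option 1: Σ r·B − C = (1·0.25·0.148) − 0.55 = -0.513.
Option 2: r to a first cousin = 0.125.
Option 2: Σ r·B − C = (4·0.125·0.336) − 0.04 = 0.128.
Option 2 has the higher net inclusive-fitness payoff.

Option 2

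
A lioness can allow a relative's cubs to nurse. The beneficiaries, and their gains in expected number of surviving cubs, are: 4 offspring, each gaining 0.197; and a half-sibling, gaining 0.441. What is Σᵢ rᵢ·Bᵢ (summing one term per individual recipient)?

0.50425

r to an offspring = 1/2 (one parent–offspring link: r = (1/2)^1 = 1/2).
r to a half-sibling = 1/4 (half-sibs share one parent — one path of length 2: r = (1/2)^2 = 1/4).
Summing one r·B term per recipient: 4·0.5·0.197 + 1·0.25·0.441 = 0.50425.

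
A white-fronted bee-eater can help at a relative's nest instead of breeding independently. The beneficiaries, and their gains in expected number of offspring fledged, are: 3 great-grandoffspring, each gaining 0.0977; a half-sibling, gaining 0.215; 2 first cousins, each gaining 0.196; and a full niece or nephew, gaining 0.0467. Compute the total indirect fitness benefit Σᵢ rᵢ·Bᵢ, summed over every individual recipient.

0.1510625

r to a great-grandoffspring = 0.125 (three parent–offspring links: r = (1/2)^3 = 1/8).
r to a half-sibling = 0.25 (half-sibs share one parent — one path of length 2: r = (1/2)^2 = 1/4).
r to a first cousin = 0.125 (first cousins share one grandparent pair — two paths of length 4: r = 2·(1/2)^4 = 1/8).
r to a full niece or nephew = 0.25 (full aunt/uncle↔niece/nephew: two paths of length 3 through the shared grandparent pair: r = 2·(1/2)^3 = 1/4).
Summing one r·B term per recipient: 3·0.125·0.0977 + 1·0.25·0.215 + 2·0.125·0.196 + 1·0.25·0.0467 = 0.1510625.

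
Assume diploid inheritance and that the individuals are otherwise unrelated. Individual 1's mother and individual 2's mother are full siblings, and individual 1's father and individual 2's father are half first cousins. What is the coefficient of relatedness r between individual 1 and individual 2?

Independent pedigree routes through distinct common ancestors add.
Individual 1 and individual 2 are related in two ways: first cousins through their mothers (r = 1/8) and half second cousins through their fathers (r = 1/64).
r = 1/8 + 1/64 = 9/64 = 0.140625.

0.140625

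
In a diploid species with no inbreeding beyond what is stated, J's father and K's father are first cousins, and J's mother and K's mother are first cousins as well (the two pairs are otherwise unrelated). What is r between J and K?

With two independent routes of shared ancestry, r is the sum of the two contributions.
J and K are related in two ways: second cousins through their fathers (r = 1/32) and second cousins through their mothers (r = 1/32).
r = 1/32 + 1/32 = 1/16 = 0.0625.

0.0625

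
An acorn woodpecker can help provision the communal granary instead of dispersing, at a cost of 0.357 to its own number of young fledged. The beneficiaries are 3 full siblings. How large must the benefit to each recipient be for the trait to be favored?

r to a full sibling = 0.5 (full sibs share both parents — two paths of length 2: r = 2·(1/2)^2 = 1/2).
Hamilton's rule with n recipients of equal r: n·r·B > C, so B > C/(n·r) = 0.357/(3·0.5) = 0.238.

0.238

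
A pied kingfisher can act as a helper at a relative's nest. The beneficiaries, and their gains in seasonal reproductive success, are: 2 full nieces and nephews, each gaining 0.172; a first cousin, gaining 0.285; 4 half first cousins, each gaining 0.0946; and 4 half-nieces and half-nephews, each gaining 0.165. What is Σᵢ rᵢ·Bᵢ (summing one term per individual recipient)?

0.227775

r to a full niece or nephew = 1/4 (full aunt/uncle↔niece/nephew: two paths of length 3 through the shared grandparent pair: r = 2·(1/2)^3 = 1/4).
r to a first cousin = 1/8 (first cousins share one grandparent pair — two paths of length 4: r = 2·(1/2)^4 = 1/8).
r to a half first cousin = 0.0625 (half first cousins share one grandparent — one path of length 4: r = (1/2)^4 = 1/16).
r to a half-niece or half-nephew = 0.125 (half-aunt/uncle↔niece/nephew: one path of length 3: r = (1/2)^3 = 1/8).
Summing one r·B term per recipient: 2·0.25·0.172 + 1·0.125·0.285 + 4·0.0625·0.0946 + 4·0.125·0.165 = 0.227775.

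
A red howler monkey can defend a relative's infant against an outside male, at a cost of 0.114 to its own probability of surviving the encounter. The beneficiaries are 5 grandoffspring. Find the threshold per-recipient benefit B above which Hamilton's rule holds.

0.0912

r to a grandoffspring = 0.25 (two parent–offspring links: r = (1/2)^2 = 1/4).
Hamilton's rule with n recipients of equal r: n·r·B > C, so B > C/(n·r) = 0.114/(5·0.25) = 0.0912.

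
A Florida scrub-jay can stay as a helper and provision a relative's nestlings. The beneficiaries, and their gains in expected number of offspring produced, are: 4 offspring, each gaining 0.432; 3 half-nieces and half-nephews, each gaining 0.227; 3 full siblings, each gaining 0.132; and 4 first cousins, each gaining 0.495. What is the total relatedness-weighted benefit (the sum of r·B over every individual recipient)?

1.394625

r to an offspring = 0.5 (one parent–offspring link: r = (1/2)^1 = 1/2).
r to a half-niece or half-nephew = 0.125 (half-aunt/uncle↔niece/nephew: one path of length 3: r = (1/2)^3 = 1/8).
r to a full sibling = 0.5 (full sibs share both parents — two paths of length 2: r = 2·(1/2)^2 = 1/2).
r to a first cousin = 1/8 (first cousins share one grandparent pair — two paths of length 4: r = 2·(1/2)^4 = 1/8).
Summing one r·B term per recipient: 4·0.5·0.432 + 3·0.125·0.227 + 3·0.5·0.132 + 4·0.125·0.495 = 1.394625.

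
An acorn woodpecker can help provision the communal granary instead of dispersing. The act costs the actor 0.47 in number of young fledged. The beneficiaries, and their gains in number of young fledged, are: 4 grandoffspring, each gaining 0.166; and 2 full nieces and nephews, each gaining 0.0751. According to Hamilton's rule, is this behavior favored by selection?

No

Hamilton's rule: the trait is favored when the sum of r·B over every recipient exceeds the actor's cost C.
r to a grandoffspring = 0.25 (two parent–offspring links: r = (1/2)^2 = 1/4).
r to a full niece or nephew = 1/4 (full aunt/uncle↔niece/nephew: two paths of length 3 through the shared grandparent pair: r = 2·(1/2)^3 = 1/4).
Summing one r·B term per recipient: 4·0.25·0.166 + 2·0.25·0.0751 = 0.20355.
0.20355 < 0.47: the indirect benefit is less than the cost.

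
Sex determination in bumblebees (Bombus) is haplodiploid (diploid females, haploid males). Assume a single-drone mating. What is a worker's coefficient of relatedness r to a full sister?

Haplodiploid full sisters inherit their father's entire haploid genome identically (contributing 1/2) and on average half of their mother's contribution (1/2 · 1/2 = 1/4); r = 1/2 + 1/4 = 3/4.

0.75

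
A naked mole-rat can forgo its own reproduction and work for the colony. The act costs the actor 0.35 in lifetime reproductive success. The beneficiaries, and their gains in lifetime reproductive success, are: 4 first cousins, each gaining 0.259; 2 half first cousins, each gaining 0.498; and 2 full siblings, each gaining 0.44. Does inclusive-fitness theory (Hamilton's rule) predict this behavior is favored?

Yes

Hamilton's rule: the trait is favored when the sum of r·B over every recipient exceeds the actor's cost C.
r to a first cousin = 0.125 (first cousins share one grandparent pair — two paths of length 4: r = 2·(1/2)^4 = 1/8).
r to a half first cousin = 0.0625 (half first cousins share one grandparent — one path of length 4: r = (1/2)^4 = 1/16).
r to a full sibling = 0.5 (full sibs share both parents — two paths of length 2: r = 2·(1/2)^2 = 1/2).
Summing one r·B term per recipient: 4·0.125·0.259 + 2·0.0625·0.498 + 2·0.5·0.44 = 0.63175.
0.63175 > 0.35: the indirect benefit exceeds the cost.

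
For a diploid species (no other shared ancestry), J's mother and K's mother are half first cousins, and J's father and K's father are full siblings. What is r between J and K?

Relatedness sums over independent paths through distinct common ancestors.
J and K are related in two ways: half second cousins through their mothers (r = 1/64) and first cousins through their fathers (r = 1/8).
r = 1/64 + 1/8 = 0.140625.

0.140625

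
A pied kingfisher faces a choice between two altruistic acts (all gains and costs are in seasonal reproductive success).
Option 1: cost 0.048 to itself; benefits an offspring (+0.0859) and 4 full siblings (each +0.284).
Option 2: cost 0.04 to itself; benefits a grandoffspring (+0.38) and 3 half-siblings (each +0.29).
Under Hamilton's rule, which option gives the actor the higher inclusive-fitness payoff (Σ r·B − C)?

Option 1

Option 1: r to an offspring = 0.5.
Option 1: r to a full sibling = 0.5.
Option 1: Σ r·B − C = (1·0.5·0.0859 + 4·0.5·0.284) − 0.048 = 0.56295.
Option 2: r to a grandoffspring = 0.25.
Option 2: r to a half-sibling = 0.25.
Option 2: Σ r·B − C = (1·0.25·0.38 + 3·0.25·0.29) − 0.04 = 0.2725.
Option 1 has the higher net inclusive-fitness payoff.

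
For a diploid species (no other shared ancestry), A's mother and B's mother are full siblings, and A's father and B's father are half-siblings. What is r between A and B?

Wright's path rule: contributions from independent ancestry routes add.
A and B are related in two ways: first cousins through their mothers (r = 1/8) and half first cousins through their fathers (r = 1/16).
r = 1/8 + 1/16 = 3/16 = 0.1875.

0.1875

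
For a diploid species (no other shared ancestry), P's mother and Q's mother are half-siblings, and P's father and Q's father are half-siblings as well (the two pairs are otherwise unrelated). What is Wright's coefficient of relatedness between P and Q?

0.125

With two independent routes of shared ancestry, r is the sum of the two contributions.
P and Q are related in two ways: half first cousins through their mothers (r = 1/16) and half first cousins through their fathers (r = 1/16).
r = 1/16 + 1/16 = 0.125.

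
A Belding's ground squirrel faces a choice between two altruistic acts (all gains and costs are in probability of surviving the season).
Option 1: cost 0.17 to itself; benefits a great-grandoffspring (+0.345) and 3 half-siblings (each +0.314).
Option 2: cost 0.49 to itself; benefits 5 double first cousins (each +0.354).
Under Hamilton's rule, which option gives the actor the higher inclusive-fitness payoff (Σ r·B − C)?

Option 1

Option 1: r to a great-grandoffspring = 0.125.
Option 1: r to a half-sibling = 0.25.
Option 1: Σ r·B − C = (1·0.125·0.345 + 3·0.25·0.314) − 0.17 = 0.108625.
Option 2: r to a double first cousin = 0.25.
Option 2: Σ r·B − C = (5·0.25·0.354) − 0.49 = -0.0475.
Option 1 has the higher net inclusive-fitness payoff.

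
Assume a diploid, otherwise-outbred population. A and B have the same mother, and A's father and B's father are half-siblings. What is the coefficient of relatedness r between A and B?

0.3125

Independent pedigree routes through distinct common ancestors add.
A and B are related in two ways: half-sibs through their shared mother (r = 1/4) and half first cousins through their fathers (r = 1/16).
r = 1/4 + 1/16 = 5/16 = 0.3125.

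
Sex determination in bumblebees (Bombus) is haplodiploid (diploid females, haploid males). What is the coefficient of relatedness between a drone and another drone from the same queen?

0.5

Haploid brothers each carry a random half of the queen's diploid genome, so on average they share half: r = 1/2.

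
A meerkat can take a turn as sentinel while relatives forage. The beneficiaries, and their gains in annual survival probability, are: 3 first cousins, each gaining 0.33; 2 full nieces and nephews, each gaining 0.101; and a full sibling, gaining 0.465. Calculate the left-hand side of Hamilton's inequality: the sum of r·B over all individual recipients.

r to a first cousin = 0.125 (first cousins share one grandparent pair — two paths of length 4: r = 2·(1/2)^4 = 1/8).
r to a full niece or nephew = 1/4 (full aunt/uncle↔niece/nephew: two paths of length 3 through the shared grandparent pair: r = 2·(1/2)^3 = 1/4).
r to a full sibling = 1/2 (full sibs share both parents — two paths of length 2: r = 2·(1/2)^2 = 1/2).
Summing one r·B term per recipient: 3·0.125·0.33 + 2·0.25·0.101 + 1·0.5·0.465 = 0.40675.

0.40675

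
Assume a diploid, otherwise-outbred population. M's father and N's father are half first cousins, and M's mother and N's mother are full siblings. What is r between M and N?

0.140625

Independent pedigree routes through distinct common ancestors add.
M and N are related in two ways: half second cousins through their fathers (r = 1/64) and first cousins through their mothers (r = 1/8).
r = 1/64 + 1/8 = 0.140625.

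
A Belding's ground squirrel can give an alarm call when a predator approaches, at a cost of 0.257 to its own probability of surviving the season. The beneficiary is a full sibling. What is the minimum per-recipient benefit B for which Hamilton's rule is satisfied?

0.514

r to a full sibling = 1/2 (full sibs share both parents — two paths of length 2: r = 2·(1/2)^2 = 1/2).
Hamilton's rule with n recipients of equal r: n·r·B > C, so B > C/(n·r) = 0.257/(1·0.5) = 0.514.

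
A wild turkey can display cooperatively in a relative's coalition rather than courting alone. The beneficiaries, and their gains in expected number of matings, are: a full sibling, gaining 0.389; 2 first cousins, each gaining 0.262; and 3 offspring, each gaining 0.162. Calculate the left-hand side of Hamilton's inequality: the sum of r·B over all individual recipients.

0.503

r to a full sibling = 0.5 (full sibs share both parents — two paths of length 2: r = 2·(1/2)^2 = 1/2).
r to a first cousin = 1/8 (first cousins share one grandparent pair — two paths of length 4: r = 2·(1/2)^4 = 1/8).
r to an offspring = 0.5 (one parent–offspring link: r = (1/2)^1 = 1/2).
Summing one r·B term per recipient: 1·0.5·0.389 + 2·0.125·0.262 + 3·0.5·0.162 = 0.503.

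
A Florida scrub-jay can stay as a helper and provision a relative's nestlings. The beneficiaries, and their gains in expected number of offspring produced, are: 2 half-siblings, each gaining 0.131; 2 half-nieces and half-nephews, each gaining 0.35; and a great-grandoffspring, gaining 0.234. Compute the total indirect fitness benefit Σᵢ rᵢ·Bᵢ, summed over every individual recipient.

0.18225

r to a half-sibling = 1/4 (half-sibs share one parent — one path of length 2: r = (1/2)^2 = 1/4).
r to a half-niece or half-nephew = 1/8 (half-aunt/uncle↔niece/nephew: one path of length 3: r = (1/2)^3 = 1/8).
r to a great-grandoffspring = 0.125 (three parent–offspring links: r = (1/2)^3 = 1/8).
Summing one r·B term per recipient: 2·0.25·0.131 + 2·0.125·0.35 + 1·0.125·0.234 = 0.18225.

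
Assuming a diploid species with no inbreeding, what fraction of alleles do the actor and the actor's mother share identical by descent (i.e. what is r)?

Each parent–offspring link contributes a factor of 1/2, and independent paths through distinct common ancestors add.
One parent–offspring link: r = (1/2)^1 = 1/2.

0.5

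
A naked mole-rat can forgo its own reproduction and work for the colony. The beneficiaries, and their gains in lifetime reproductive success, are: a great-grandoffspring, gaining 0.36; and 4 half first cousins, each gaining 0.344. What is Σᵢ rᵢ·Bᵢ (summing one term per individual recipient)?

r to a great-grandoffspring = 1/8 (three parent–offspring links: r = (1/2)^3 = 1/8).
r to a half first cousin = 0.0625 (half first cousins share one grandparent — one path of length 4: r = (1/2)^4 = 1/16).
Summing one r·B term per recipient: 1·0.125·0.36 + 4·0.0625·0.344 = 0.131.

0.131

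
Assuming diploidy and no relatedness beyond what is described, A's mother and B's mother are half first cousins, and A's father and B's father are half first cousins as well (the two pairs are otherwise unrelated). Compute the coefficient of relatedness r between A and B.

Wright's path rule: contributions from independent ancestry routes add.
A and B are related in two ways: half second cousins through their mothers (r = 1/64) and half second cousins through their fathers (r = 1/64).
r = 1/64 + 1/64 = 1/32 = 0.03125.

0.03125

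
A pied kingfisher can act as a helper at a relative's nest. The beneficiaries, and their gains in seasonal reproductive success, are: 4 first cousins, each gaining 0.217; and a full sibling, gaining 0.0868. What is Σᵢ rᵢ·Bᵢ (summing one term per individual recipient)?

0.1519

r to a first cousin = 1/8 (first cousins share one grandparent pair — two paths of length 4: r = 2·(1/2)^4 = 1/8).
r to a full sibling = 0.5 (full sibs share both parents — two paths of length 2: r = 2·(1/2)^2 = 1/2).
Summing one r·B term per recipient: 4·0.125·0.217 + 1·0.5·0.0868 = 0.1519.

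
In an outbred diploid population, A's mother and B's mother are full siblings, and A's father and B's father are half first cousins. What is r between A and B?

0.140625

With two independent routes of shared ancestry, r is the sum of the two contributions.
A and B are related in two ways: first cousins through their mothers (r = 1/8) and half second cousins through their fathers (r = 1/64).
r = 1/8 + 1/64 = 9/64 = 0.140625.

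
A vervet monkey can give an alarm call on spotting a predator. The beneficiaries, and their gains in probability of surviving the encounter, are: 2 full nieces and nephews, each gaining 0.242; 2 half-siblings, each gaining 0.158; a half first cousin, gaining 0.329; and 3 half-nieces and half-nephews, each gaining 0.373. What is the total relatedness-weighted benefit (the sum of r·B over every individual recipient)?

r to a full niece or nephew = 1/4 (full aunt/uncle↔niece/nephew: two paths of length 3 through the shared grandparent pair: r = 2·(1/2)^3 = 1/4).
r to a half-sibling = 1/4 (half-sibs share one parent — one path of length 2: r = (1/2)^2 = 1/4).
r to a half first cousin = 1/16 (half first cousins share one grandparent — one path of length 4: r = (1/2)^4 = 1/16).
r to a half-niece or half-nephew = 0.125 (half-aunt/uncle↔niece/nephew: one path of length 3: r = (1/2)^3 = 1/8).
Summing one r·B term per recipient: 2·0.25·0.242 + 2·0.25·0.158 + 1·0.0625·0.329 + 3·0.125·0.373 = 0.3604375.

0.3604375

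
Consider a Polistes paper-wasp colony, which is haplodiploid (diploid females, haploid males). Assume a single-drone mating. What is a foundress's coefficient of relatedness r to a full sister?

0.75

Haplodiploid full sisters inherit their father's entire haploid genome identically (contributing 1/2) and on average half of their mother's contribution (1/2 · 1/2 = 1/4); r = 1/2 + 1/4 = 3/4.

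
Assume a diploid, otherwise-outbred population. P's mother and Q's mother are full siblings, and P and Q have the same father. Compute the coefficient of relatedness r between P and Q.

0.375

With two independent routes of shared ancestry, r is the sum of the two contributions.
P and Q are related in two ways: first cousins through their mothers (r = 1/8) and half-sibs through their shared father (r = 1/4).
r = 1/8 + 1/4 = 0.375.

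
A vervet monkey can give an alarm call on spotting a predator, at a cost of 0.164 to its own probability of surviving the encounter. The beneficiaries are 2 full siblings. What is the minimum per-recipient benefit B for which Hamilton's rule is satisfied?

0.164

r to a full sibling = 0.5 (full sibs share both parents — two paths of length 2: r = 2·(1/2)^2 = 1/2).
Hamilton's rule with n recipients of equal r: n·r·B > C, so B > C/(n·r) = 0.164/(2·0.5) = 0.164.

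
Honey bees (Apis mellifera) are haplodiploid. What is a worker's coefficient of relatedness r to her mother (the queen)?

0.5

One meiotic link between diploid queen and diploid daughter: r = 1/2.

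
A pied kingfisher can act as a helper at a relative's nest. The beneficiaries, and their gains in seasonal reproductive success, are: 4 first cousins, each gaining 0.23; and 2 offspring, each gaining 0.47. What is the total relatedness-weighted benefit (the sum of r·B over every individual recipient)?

0.585

r to a first cousin = 0.125 (first cousins share one grandparent pair — two paths of length 4: r = 2·(1/2)^4 = 1/8).
r to an offspring = 0.5 (one parent–offspring link: r = (1/2)^1 = 1/2).
Summing one r·B term per recipient: 4·0.125·0.23 + 2·0.5·0.47 = 0.585.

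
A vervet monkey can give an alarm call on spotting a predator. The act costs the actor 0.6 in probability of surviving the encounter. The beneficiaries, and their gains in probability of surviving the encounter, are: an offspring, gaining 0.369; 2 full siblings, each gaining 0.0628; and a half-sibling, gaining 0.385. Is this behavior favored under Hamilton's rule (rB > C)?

Hamilton's rule: the trait is favored when the sum of r·B over every recipient exceeds the actor's cost C.
r to an offspring = 0.5 (one parent–offspring link: r = (1/2)^1 = 1/2).
r to a full sibling = 1/2 (full sibs share both parents — two paths of length 2: r = 2·(1/2)^2 = 1/2).
r to a half-sibling = 0.25 (half-sibs share one parent — one path of length 2: r = (1/2)^2 = 1/4).
Summing one r·B term per recipient: 1·0.5·0.369 + 2·0.5·0.0628 + 1·0.25·0.385 = 0.34355.
0.34355 < 0.6: the indirect benefit is less than the cost.

No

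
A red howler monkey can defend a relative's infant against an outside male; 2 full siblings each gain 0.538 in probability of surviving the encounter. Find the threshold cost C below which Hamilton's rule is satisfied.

r to a full sibling = 0.5 (full sibs share both parents — two paths of length 2: r = 2·(1/2)^2 = 1/2).
Hamilton's rule: n·r·B > C, so the trait is favored while C < n·r·B = 2·0.5·0.538 = 0.538.

0.538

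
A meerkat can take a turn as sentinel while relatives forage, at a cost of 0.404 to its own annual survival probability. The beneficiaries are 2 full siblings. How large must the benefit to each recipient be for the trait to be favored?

0.404

r to a full sibling = 1/2 (full sibs share both parents — two paths of length 2: r = 2·(1/2)^2 = 1/2).
Hamilton's rule with n recipients of equal r: n·r·B > C, so B > C/(n·r) = 0.404/(2·0.5) = 0.404.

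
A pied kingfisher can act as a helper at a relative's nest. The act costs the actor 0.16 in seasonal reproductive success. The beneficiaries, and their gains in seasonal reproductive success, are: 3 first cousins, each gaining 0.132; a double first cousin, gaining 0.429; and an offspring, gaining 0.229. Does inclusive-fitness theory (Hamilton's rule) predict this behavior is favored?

Yes

Hamilton's rule: the trait is favored when the sum of r·B over every recipient exceeds the actor's cost C.
r to a first cousin = 0.125 (first cousins share one grandparent pair — two paths of length 4: r = 2·(1/2)^4 = 1/8).
r to a double first cousin = 0.25 (double first cousins share both grandparent pairs — four paths of length 4: r = 4·(1/2)^4 = 1/4).
r to an offspring = 1/2 (one parent–offspring link: r = (1/2)^1 = 1/2).
Summing one r·B term per recipient: 3·0.125·0.132 + 1·0.25·0.429 + 1·0.5·0.229 = 0.27125.
0.27125 > 0.16: the indirect benefit exceeds the cost.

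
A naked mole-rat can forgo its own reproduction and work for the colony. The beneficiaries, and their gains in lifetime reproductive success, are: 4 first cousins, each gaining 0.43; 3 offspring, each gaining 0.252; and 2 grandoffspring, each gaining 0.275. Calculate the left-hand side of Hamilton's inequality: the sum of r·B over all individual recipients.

0.7305

r to a first cousin = 1/8 (first cousins share one grandparent pair — two paths of length 4: r = 2·(1/2)^4 = 1/8).
r to an offspring = 1/2 (one parent–offspring link: r = (1/2)^1 = 1/2).
r to a grandoffspring = 1/4 (two parent–offspring links: r = (1/2)^2 = 1/4).
Summing one r·B term per recipient: 4·0.125·0.43 + 3·0.5·0.252 + 2·0.25·0.275 = 0.7305.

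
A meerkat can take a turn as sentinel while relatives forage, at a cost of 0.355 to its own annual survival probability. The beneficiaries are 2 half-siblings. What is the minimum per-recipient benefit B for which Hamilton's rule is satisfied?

r to a half-sibling = 0.25 (half-sibs share one parent — one path of length 2: r = (1/2)^2 = 1/4).
Hamilton's rule with n recipients of equal r: n·r·B > C, so B > C/(n·r) = 0.355/(2·0.25) = 0.71.

0.71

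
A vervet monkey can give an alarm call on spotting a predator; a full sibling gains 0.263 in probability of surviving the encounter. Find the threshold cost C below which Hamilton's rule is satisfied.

r to a full sibling = 1/2 (full sibs share both parents — two paths of length 2: r = 2·(1/2)^2 = 1/2).
Hamilton's rule: n·r·B > C, so the trait is favored while C < n·r·B = 1·0.5·0.263 = 0.1315.

0.1315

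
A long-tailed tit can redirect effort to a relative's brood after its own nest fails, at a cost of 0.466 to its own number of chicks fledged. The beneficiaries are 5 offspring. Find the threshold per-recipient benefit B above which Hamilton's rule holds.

0.1864

r to an offspring = 0.5 (one parent–offspring link: r = (1/2)^1 = 1/2).
Hamilton's rule with n recipients of equal r: n·r·B > C, so B > C/(n·r) = 0.466/(5·0.5) = 0.1864.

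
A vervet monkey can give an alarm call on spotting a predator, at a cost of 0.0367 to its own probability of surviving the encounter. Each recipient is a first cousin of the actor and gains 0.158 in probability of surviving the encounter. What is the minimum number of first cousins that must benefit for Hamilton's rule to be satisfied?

2

r to a first cousin = 0.125 (first cousins share one grandparent pair — two paths of length 4: r = 2·(1/2)^4 = 1/8).
Hamilton's rule: n·r·B > C  ⇒  n > C/(r·B) = 0.0367/(0.125·0.158) = 1.858.
The smallest integer exceeding 1.858 is 2.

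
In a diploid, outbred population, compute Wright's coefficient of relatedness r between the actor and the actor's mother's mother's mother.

Each parent–offspring link contributes a factor of 1/2, and independent paths through distinct common ancestors add.
Three parent–offspring links: r = (1/2)^3 = 1/8.

0.125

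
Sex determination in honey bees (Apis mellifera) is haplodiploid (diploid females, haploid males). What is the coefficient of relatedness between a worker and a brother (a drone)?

Her haploid brother carries none of their father's genes and a random half of their mother's genome; that half matches the maternal half of her own genome with probability 1/2: r = 1/2 · 1/2 = 1/4.

0.25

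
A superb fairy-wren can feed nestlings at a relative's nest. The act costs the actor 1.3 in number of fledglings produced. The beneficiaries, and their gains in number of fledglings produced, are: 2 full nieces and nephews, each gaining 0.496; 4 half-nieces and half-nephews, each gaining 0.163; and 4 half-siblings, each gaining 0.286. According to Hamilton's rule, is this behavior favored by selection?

No

Hamilton's rule: the trait is favored when the sum of r·B over every recipient exceeds the actor's cost C.
r to a full niece or nephew = 0.25 (full aunt/uncle↔niece/nephew: two paths of length 3 through the shared grandparent pair: r = 2·(1/2)^3 = 1/4).
r to a half-niece or half-nephew = 1/8 (half-aunt/uncle↔niece/nephew: one path of length 3: r = (1/2)^3 = 1/8).
r to a half-sibling = 0.25 (half-sibs share one parent — one path of length 2: r = (1/2)^2 = 1/4).
Summing one r·B term per recipient: 2·0.25·0.496 + 4·0.125·0.163 + 4·0.25·0.286 = 0.6155.
0.6155 < 1.3: the indirect benefit is less than the cost.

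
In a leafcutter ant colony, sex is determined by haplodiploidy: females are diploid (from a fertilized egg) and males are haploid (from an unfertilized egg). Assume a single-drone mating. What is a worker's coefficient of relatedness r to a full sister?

0.75

Haplodiploid full sisters inherit their father's entire haploid genome identically (contributing 1/2) and on average half of their mother's contribution (1/2 · 1/2 = 1/4); r = 1/2 + 1/4 = 3/4.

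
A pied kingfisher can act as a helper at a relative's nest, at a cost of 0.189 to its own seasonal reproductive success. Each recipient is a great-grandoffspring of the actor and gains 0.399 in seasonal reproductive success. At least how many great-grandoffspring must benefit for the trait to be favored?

r to a great-grandoffspring = 1/8 (three parent–offspring links: r = (1/2)^3 = 1/8).
Hamilton's rule: n·r·B > C  ⇒  n > C/(r·B) = 0.189/(0.125·0.399) = 3.789.
The smallest integer exceeding 3.789 is 4.

4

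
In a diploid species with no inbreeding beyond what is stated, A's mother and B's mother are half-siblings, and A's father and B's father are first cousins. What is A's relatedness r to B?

Wright's path rule: contributions from independent ancestry routes add.
A and B are related in two ways: half first cousins through their mothers (r = 1/16) and second cousins through their fathers (r = 1/32).
r = 1/16 + 1/32 = 3/32 = 0.09375.

0.09375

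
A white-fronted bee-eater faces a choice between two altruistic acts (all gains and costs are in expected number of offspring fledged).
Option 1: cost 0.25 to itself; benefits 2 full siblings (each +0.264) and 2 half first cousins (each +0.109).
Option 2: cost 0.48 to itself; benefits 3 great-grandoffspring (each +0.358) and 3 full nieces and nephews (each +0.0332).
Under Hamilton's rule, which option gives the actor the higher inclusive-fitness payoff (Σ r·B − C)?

Option 1

Option 1: r to a full sibling = 0.5.
Option 1: r to a half first cousin = 0.0625.
Option 1: Σ r·B − C = (2·0.5·0.264 + 2·0.0625·0.109) − 0.25 = 0.027625.
Option 2: r to a great-grandoffspring = 0.125.
Option 2: r to a full niece or nephew = 0.25.
Option 2: Σ r·B − C = (3·0.125·0.358 + 3·0.25·0.0332) − 0.48 = -0.32085.
Option 1 has the higher net inclusive-fitness payoff.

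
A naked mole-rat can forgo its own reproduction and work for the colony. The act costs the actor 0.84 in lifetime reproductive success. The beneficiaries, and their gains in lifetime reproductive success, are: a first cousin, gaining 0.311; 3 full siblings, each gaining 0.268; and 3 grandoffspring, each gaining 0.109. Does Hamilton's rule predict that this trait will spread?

No

Hamilton's rule: the trait is favored when the sum of r·B over every recipient exceeds the actor's cost C.
r to a first cousin = 1/8 (first cousins share one grandparent pair — two paths of length 4: r = 2·(1/2)^4 = 1/8).
r to a full sibling = 0.5 (full sibs share both parents — two paths of length 2: r = 2·(1/2)^2 = 1/2).
r to a grandoffspring = 0.25 (two parent–offspring links: r = (1/2)^2 = 1/4).
Summing one r·B term per recipient: 1·0.125·0.311 + 3·0.5·0.268 + 3·0.25·0.109 = 0.522625.
0.522625 < 0.84: the indirect benefit is less than the cost.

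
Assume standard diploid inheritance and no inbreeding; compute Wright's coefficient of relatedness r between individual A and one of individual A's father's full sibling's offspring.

0.125

Each parent–offspring link contributes a factor of 1/2, and independent paths through distinct common ancestors add.
First cousins share one grandparent pair — two paths of length 4: r = 2·(1/2)^4 = 1/8.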